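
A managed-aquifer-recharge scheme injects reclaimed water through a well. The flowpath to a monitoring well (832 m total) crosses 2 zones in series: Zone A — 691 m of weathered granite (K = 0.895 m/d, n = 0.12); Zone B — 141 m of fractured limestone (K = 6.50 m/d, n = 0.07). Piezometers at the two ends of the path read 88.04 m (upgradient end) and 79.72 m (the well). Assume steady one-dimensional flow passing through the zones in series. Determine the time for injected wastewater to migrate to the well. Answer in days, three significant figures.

8850 days

Total head drop ΔH = 88.04 − 79.72 = 8.32 m
Steady 1-D flow in series ⇒ the Darcy flux q is identical in every zone and the zone head losses add (resistances L/K in series).
Σ(L/K) = 691/0.895 + 141/6.50 = 772.1 + 21.69 = 793.8 d
q = ΔH / Σ(L/K) = 8.32 / 793.8 = 0.01048 m/d (same in every zone)
Zone A: v = q/n = 0.01048/0.12 = 0.08735 m/d → t_A = 691/0.08735 = 7911 d
Zone B: v = q/n = 0.01048/0.07 = 0.1497 m/d → t_B = 141/0.1497 = 941.6 d
Total t = 7911 + 941.6 = 8853 d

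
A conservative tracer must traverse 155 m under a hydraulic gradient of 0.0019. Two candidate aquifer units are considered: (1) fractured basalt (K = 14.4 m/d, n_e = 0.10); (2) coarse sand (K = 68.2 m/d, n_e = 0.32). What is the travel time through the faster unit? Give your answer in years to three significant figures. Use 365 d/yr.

Unit 1 (fractured basalt): v = 14.4×0.0019/0.10 = 0.2736 m/d, t = 155/0.2736 = 566.5 d
Unit 2 (coarse sand): v = 68.2×0.0019/0.32 = 0.4049 m/d, t = 155/0.4049 = 382.8 d
Faster: 382.8 d / 365 = 1.05 yr

1.05 years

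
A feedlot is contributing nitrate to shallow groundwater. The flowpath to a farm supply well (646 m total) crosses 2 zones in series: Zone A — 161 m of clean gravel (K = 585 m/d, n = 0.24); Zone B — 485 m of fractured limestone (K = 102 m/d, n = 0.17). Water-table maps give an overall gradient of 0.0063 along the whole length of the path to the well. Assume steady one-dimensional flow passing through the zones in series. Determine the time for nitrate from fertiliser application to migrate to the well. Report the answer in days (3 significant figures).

150 days

Steady 1-D flow in series ⇒ the Darcy flux q is identical in every zone and the zone head losses add (resistances L/K in series).
Σ(L/K) = 161/585 + 485/102 = 0.2752 + 4.755 = 5.030 d
K_eq = L_total / Σ(L/K) = 646 / 5.030 = 128.4 m/d
q = K_eq · i = 128.4 × 0.0063 = 0.8091 m/d (same in every zone)
Zone A: v = q/n = 0.8091/0.24 = 3.371 m/d → t_A = 161/3.371 = 47.76 d
Zone B: v = q/n = 0.8091/0.17 = 4.759 m/d → t_B = 485/4.759 = 101.9 d
Total t = 47.76 + 101.9 = 149.7 d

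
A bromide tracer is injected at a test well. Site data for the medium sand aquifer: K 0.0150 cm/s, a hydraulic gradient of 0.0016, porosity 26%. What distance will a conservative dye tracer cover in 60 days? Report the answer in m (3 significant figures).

4.79 m

K = 0.0150 cm/s × 864 = 12.96 m/d
Specific discharge q = 12.96 × 0.0016 = 0.02074 m/d
v = Ki/n = 12.96·0.0016/0.26 = 0.07975 m/d
L = v × T = 0.07975 × 60 = 4.785 m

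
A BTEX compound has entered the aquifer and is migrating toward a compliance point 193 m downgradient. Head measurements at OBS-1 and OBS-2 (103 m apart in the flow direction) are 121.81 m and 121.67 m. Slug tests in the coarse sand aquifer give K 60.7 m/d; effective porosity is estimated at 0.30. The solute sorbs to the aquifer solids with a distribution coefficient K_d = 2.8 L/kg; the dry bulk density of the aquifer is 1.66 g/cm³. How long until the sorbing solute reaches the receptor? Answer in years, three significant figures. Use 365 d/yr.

31.7 years

Hydraulic gradient i = (121.81 − 121.67) / 103 = 0.14 / 103 = 0.001359
Specific discharge q = 60.7 × 0.001359 = 0.08250 m/d
Average linear velocity = 0.08250 / 0.30 = 0.2750 m/d
Retardation R = 1 + ρ_b·K_d/n = 1 + 1.66×2.8/0.30 = 16.49
Contaminant velocity v_c = v/R = 0.2750/16.49 = 0.01667 m/d
t = L/v_c = 193/0.01667 = 11570 d
   = 11570/365 = 31.7 yr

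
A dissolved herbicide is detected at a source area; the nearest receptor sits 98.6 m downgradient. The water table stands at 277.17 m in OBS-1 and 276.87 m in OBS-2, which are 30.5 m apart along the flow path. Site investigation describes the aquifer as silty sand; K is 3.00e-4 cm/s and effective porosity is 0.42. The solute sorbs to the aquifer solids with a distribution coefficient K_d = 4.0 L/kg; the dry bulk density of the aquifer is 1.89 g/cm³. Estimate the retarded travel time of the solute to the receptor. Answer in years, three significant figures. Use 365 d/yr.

Hydraulic gradient i = (277.17 − 276.87) / 30.5 = 0.30 / 30.5 = 0.009836
K = 3.00e-4 cm/s × 864 = 0.2592 m/d
q = Ki = 0.2592 × 0.009836 = 0.002550 m/d
v = Ki/n = 0.2592·0.009836/0.42 = 0.006070 m/d
Retardation R = 1 + ρ_b·K_d/n = 1 + 1.89×4.0/0.42 = 19.00
Contaminant velocity v_c = v/R = 0.006070/19.00 = 3.195e-4 m/d
t = L/v_c = 98.6/3.195e-4 = 308600 d
   = 308600/365 = 846 yr

846 years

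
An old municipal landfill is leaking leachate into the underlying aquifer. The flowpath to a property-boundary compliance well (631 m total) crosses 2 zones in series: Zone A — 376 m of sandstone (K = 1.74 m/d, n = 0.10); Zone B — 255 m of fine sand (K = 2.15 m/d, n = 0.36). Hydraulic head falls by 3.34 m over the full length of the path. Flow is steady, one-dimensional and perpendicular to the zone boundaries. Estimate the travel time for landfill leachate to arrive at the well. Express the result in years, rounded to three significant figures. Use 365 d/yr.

35.5 years

Continuity: the same q passes through each zone, so ΔH = q·Σ(L_j/K_j) — the zones act as resistances in series.
Σ(L/K) = 376/1.74 + 255/2.15 = 216.1 + 118.6 = 334.7 d
q = ΔH / Σ(L/K) = 3.34 / 334.7 = 0.009979 m/d (same in every zone)
Zone A: v = q/n = 0.009979/0.10 = 0.09979 m/d → t_A = 376/0.09979 = 3768 d
Zone B: v = q/n = 0.009979/0.36 = 0.02772 m/d → t_B = 255/0.02772 = 9199 d
Total t = 3768 + 9199 = 12970 d
   = 12970 / 365 = 35.5 yr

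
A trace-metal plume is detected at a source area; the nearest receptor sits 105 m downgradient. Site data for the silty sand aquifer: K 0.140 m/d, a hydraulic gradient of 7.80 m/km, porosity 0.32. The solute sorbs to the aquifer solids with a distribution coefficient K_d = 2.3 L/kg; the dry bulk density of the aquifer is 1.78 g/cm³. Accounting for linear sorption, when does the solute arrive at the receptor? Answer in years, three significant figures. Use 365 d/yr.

1160 years

Specific discharge q = 0.140 × 0.0078 = 0.001092 m/d
Average linear velocity = 0.001092 / 0.32 = 0.003413 m/d
Retardation R = 1 + ρ_b·K_d/n = 1 + 1.78×2.3/0.32 = 13.79
Contaminant velocity v_c = v/R = 0.003413/13.79 = 2.474e-4 m/d
t = L/v_c = 105/2.474e-4 = 424400 d
   = 424400/365 = 1160 yr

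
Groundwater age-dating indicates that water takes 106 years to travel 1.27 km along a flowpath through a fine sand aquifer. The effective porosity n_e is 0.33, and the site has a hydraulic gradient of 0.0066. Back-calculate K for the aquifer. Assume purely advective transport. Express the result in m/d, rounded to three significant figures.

t = 106 years = 38690 d
L = 1.27 km = 1270 m
v = L / t = 1270 / 38690 = 0.03283 m/d
K = v · n / i = 0.03283 × 0.33 / 0.0066 = 1.64 m/d

1.64 m/d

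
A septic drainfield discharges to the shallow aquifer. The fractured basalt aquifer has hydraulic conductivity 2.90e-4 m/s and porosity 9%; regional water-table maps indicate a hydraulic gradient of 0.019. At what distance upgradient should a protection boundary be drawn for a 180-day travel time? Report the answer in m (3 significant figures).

K = 2.90e-4 m/s × 86400 s/d = 25.06 m/d
q = Ki = 25.06 × 0.019 = 0.4761 m/d
v_s = q/n_e = 0.4761/0.09 = 5.290 m/d
L = v × T = 5.290 × 180 = 952.1 m

952 m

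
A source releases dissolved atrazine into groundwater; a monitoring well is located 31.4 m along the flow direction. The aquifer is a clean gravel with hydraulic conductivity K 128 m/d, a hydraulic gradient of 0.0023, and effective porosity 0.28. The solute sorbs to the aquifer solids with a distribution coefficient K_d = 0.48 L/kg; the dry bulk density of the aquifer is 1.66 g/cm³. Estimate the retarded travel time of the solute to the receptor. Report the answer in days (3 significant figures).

Specific discharge q = 128 × 0.0023 = 0.2944 m/d
Seepage velocity v = q / n = 0.2944 / 0.28 = 1.051 m/d
Retardation R = 1 + ρ_b·K_d/n = 1 + 1.66×0.48/0.28 = 3.846
Contaminant velocity v_c = v/R = 1.051/3.846 = 0.2734 m/d
t = L/v_c = 31.4/0.2734 = 114.8 d

115 days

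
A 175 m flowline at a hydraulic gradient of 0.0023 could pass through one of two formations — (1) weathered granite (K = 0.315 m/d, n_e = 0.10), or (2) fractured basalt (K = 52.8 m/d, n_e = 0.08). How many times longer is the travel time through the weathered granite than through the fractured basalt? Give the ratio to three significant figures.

210

Unit 1 (weathered granite): v = 0.315×0.0023/0.10 = 0.007245 m/d, t = 175/0.007245 = 24150 d
Unit 2 (fractured basalt): v = 52.8×0.0023/0.08 = 1.518 m/d, t = 175/1.518 = 115.3 d
t(weathered granite) / t(fractured basalt) = 24150/115.3 = 210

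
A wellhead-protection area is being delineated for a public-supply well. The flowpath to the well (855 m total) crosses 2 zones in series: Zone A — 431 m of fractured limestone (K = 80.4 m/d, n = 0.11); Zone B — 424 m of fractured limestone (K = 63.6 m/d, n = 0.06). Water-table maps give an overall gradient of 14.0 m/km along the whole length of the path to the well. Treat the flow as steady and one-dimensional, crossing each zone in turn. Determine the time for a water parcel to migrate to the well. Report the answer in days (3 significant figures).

Steady 1-D flow in series ⇒ the Darcy flux q is identical in every zone and the zone head losses add (resistances L/K in series).
Σ(L/K) = 431/80.4 + 424/63.6 = 5.361 + 6.667 = 12.03 d
K_eq = L_total / Σ(L/K) = 855 / 12.03 = 71.09 m/d
q = K_eq · i = 71.09 × 0.014 = 0.9952 m/d (same in every zone)
Zone A: v = q/n = 0.9952/0.11 = 9.048 m/d → t_A = 431/9.048 = 47.64 d
Zone B: v = q/n = 0.9952/0.06 = 16.59 m/d → t_B = 424/16.59 = 25.56 d
Total t = 47.64 + 25.56 = 73.20 d

73.2 days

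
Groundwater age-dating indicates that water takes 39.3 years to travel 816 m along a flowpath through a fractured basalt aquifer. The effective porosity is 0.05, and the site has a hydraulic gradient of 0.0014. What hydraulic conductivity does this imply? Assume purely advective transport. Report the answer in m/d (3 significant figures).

2.03 m/d

t = 39.3 years = 14340 d
v = L / t = 816 / 14340 = 0.05689 m/d
K = v · n / i = 0.05689 × 0.05 / 0.0014 = 2.03 m/d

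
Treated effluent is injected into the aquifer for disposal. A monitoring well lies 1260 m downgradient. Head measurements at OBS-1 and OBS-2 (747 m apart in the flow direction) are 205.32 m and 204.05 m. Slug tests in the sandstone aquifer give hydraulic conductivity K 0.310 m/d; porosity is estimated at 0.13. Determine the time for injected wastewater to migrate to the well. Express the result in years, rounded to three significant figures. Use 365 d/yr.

851 years

Hydraulic gradient i = (205.32 − 204.05) / 747 = 1.27 / 747 = 0.001700
Darcy flux q = K·i = 0.310 × 0.001700 = 5.270e-4 m/d
Seepage velocity v = q / n = 5.270e-4 / 0.13 = 0.004054 m/d
t = L / v = 1260 / 0.004054 = 310800 d
   = 310800 / 365 = 851 yr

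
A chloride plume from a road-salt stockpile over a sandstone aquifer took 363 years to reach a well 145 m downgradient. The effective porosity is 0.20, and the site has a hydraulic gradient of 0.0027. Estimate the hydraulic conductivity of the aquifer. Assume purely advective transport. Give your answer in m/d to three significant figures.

0.0811 m/d

t = 363 years = 132500 d
v = L / t = 145 / 132500 = 0.001094 m/d
K = v · n / i = 0.001094 × 0.20 / 0.0027 = 0.0811 m/d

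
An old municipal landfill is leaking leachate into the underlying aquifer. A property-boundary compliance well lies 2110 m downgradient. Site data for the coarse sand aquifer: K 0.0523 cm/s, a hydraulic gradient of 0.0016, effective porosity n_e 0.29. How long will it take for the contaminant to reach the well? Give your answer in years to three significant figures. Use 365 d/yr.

23.2 years

K = 0.0523 cm/s × 864 = 45.19 m/d
Specific discharge q = 45.19 × 0.0016 = 0.07230 m/d
Average linear velocity = 0.07230 / 0.29 = 0.2493 m/d
t = L / v = 2110 / 0.2493 = 8463 d
   = 8463 / 365 = 23.2 yr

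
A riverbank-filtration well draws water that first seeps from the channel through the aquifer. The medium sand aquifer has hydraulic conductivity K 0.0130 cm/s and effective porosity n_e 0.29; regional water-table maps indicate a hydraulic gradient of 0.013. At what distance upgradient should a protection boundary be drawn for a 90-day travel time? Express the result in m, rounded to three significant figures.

K = 0.0130 cm/s × 864 = 11.23 m/d
q = Ki = 11.23 × 0.013 = 0.1460 m/d
v = Ki/n = 11.23·0.013/0.29 = 0.5035 m/d
L = v × T = 0.5035 × 90 = 45.32 m

45.3 m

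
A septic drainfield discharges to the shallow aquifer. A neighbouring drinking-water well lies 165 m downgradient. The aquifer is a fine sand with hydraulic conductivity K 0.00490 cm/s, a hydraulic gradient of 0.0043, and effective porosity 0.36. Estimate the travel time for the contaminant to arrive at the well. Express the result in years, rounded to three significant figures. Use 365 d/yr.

8.94 years

K = 0.00490 cm/s × 864 = 4.234 m/d
Specific discharge q = 4.234 × 0.0043 = 0.01820 m/d
Seepage velocity v = q / n = 0.01820 / 0.36 = 0.05057 m/d
t = L / v = 165 / 0.05057 = 3263 d
   = 3263 / 365 = 8.94 yr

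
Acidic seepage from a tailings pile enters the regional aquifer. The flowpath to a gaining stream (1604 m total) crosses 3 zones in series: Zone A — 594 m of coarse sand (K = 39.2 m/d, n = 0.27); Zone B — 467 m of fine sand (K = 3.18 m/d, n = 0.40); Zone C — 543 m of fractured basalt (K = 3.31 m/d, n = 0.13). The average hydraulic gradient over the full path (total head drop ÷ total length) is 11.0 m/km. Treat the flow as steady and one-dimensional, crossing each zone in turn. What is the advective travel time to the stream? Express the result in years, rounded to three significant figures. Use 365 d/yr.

21.2 years

Continuity: the same q passes through each zone, so ΔH = q·Σ(L_j/K_j) — the zones act as resistances in series.
Σ(L/K) = 594/39.2 + 467/3.18 + 543/3.31 = 15.15 + 146.9 + 164.0 = 326.1 d
K_eq = L_total / Σ(L/K) = 1604 / 326.1 = 4.919 m/d
q = K_eq · i = 4.919 × 0.011 = 0.05411 m/d (same in every zone)
Zone A: v = q/n = 0.05411/0.27 = 0.2004 m/d → t_A = 594/0.2004 = 2964 d
Zone B: v = q/n = 0.05411/0.40 = 0.1353 m/d → t_B = 467/0.1353 = 3452 d
Zone C: v = q/n = 0.05411/0.13 = 0.4163 m/d → t_C = 543/0.4163 = 1304 d
Total t = 2964 + 3452 + 1304 = 7720 d
   = 7720 / 365 = 21.2 yr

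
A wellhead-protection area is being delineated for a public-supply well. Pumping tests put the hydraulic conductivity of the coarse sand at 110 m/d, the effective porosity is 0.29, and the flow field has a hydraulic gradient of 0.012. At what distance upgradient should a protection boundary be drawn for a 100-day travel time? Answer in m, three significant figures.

455 m

q = Ki = 110 × 0.012 = 1.320 m/d
v = Ki/n = 110·0.012/0.29 = 4.552 m/d
L = v × T = 4.552 × 100 = 455.2 m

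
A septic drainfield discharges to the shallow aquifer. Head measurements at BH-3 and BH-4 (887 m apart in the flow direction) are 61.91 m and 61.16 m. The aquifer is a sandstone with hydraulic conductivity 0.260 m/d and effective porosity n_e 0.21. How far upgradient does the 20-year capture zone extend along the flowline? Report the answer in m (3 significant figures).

7.64 m

Hydraulic gradient i = (61.91 − 61.16) / 887 = 0.75 / 887 = 8.455e-4
Specific discharge q = 0.260 × 8.455e-4 = 2.198e-4 m/d
Seepage velocity v = q / n = 2.198e-4 / 0.21 = 0.001047 m/d
T = 20 yr × 365 = 7300 d
L = v × T = 0.001047 × 7300 = 7.642 m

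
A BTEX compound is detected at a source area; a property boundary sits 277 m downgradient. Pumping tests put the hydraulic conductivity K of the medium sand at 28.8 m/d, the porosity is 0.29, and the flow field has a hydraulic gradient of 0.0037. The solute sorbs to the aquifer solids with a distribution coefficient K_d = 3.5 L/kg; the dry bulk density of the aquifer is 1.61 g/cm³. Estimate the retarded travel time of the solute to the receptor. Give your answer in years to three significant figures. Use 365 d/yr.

Darcy flux q = K·i = 28.8 × 0.0037 = 0.1066 m/d
v_s = q/n_e = 0.1066/0.29 = 0.3674 m/d
Retardation R = 1 + ρ_b·K_d/n = 1 + 1.61×3.5/0.29 = 20.43
Contaminant velocity v_c = v/R = 0.3674/20.43 = 0.01798 m/d
t = L/v_c = 277/0.01798 = 15400 d
   = 15400/365 = 42.2 yr

42.2 years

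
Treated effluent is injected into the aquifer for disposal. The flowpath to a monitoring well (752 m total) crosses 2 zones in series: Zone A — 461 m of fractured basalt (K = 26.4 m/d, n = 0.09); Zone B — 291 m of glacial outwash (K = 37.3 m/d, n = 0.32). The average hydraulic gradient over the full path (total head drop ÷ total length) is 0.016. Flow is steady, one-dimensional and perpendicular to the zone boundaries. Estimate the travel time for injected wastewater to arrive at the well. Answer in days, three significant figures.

Steady 1-D flow in series ⇒ the Darcy flux q is identical in every zone and the zone head losses add (resistances L/K in series).
Σ(L/K) = 461/26.4 + 291/37.3 = 17.46 + 7.802 = 25.26 d
K_eq = L_total / Σ(L/K) = 752 / 25.26 = 29.77 m/d
q = K_eq · i = 29.77 × 0.016 = 0.4763 m/d (same in every zone)
Zone A: v = q/n = 0.4763/0.09 = 5.292 m/d → t_A = 461/5.292 = 87.12 d
Zone B: v = q/n = 0.4763/0.32 = 1.488 m/d → t_B = 291/1.488 = 195.5 d
Total t = 87.12 + 195.5 = 282.6 d

283 days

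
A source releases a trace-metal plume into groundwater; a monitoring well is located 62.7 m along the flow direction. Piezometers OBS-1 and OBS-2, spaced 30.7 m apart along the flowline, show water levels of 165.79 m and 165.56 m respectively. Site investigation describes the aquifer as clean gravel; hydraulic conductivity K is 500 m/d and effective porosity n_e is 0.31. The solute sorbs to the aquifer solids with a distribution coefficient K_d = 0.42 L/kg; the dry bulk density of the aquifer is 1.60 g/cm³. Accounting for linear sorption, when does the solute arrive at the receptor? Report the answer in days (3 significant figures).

Hydraulic gradient i = (165.79 − 165.56) / 30.7 = 0.23 / 30.7 = 0.007492
Darcy flux q = K·i = 500 × 0.007492 = 3.746 m/d
v = Ki/n = 500·0.007492/0.31 = 12.08 m/d
Retardation R = 1 + ρ_b·K_d/n = 1 + 1.60×0.42/0.31 = 3.168
Contaminant velocity v_c = v/R = 12.08/3.168 = 3.815 m/d
t = L/v_c = 62.7/3.815 = 16.44 d

16.4 days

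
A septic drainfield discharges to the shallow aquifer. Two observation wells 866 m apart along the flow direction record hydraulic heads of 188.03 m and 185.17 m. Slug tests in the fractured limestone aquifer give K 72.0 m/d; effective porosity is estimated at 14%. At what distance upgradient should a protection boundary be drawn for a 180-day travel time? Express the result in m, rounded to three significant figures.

Hydraulic gradient i = (188.03 − 185.17) / 866 = 2.86 / 866 = 0.003303
q = Ki = 72.0 × 0.003303 = 0.2378 m/d
Average linear velocity = 0.2378 / 0.14 = 1.698 m/d
L = v × T = 1.698 × 180 = 305.7 m

306 m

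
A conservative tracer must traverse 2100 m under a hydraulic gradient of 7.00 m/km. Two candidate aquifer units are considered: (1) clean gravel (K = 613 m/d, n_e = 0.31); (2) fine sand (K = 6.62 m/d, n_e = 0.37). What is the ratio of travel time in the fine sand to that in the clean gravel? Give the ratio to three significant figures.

Unit 1 (clean gravel): v = 613×0.0070/0.31 = 13.84 m/d, t = 2100/13.84 = 151.7 d
Unit 2 (fine sand): v = 6.62×0.0070/0.37 = 0.1252 m/d, t = 2100/0.1252 = 16770 d
t(fine sand) / t(clean gravel) = 16770/151.7 = 111

111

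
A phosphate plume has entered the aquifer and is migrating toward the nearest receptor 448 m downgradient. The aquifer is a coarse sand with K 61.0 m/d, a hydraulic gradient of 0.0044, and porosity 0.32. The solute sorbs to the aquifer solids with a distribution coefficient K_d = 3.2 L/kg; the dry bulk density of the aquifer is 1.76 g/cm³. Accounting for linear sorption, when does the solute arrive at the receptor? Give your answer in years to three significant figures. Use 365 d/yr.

Darcy flux q = K·i = 61.0 × 0.0044 = 0.2684 m/d
Seepage velocity v = q / n = 0.2684 / 0.32 = 0.8388 m/d
Retardation R = 1 + ρ_b·K_d/n = 1 + 1.76×3.2/0.32 = 18.60
Contaminant velocity v_c = v/R = 0.8388/18.60 = 0.04509 m/d
t = L/v_c = 448/0.04509 = 9935 d
   = 9935/365 = 27.2 yr

27.2 years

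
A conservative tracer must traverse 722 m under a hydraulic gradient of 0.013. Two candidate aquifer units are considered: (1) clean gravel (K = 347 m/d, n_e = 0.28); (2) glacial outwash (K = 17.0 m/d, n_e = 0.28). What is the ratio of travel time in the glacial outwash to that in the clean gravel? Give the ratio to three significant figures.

Unit 1 (clean gravel): v = 347×0.013/0.28 = 16.11 m/d, t = 722/16.11 = 44.81 d
Unit 2 (glacial outwash): v = 17.0×0.013/0.28 = 0.7893 m/d, t = 722/0.7893 = 914.8 d
t(glacial outwash) / t(clean gravel) = 914.8/44.81 = 20.4

20.4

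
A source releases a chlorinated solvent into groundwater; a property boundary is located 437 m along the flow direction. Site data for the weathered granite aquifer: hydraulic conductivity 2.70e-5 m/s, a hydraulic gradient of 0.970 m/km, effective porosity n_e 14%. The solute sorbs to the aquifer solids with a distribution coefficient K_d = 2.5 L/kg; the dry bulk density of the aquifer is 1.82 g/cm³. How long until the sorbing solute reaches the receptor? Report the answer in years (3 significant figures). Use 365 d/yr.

K = 2.70e-5 m/s × 86400 s/d = 2.333 m/d
Specific discharge q = 2.333 × 9.7e-4 = 0.002263 m/d
Seepage velocity v = q / n = 0.002263 / 0.14 = 0.01616 m/d
Retardation R = 1 + ρ_b·K_d/n = 1 + 1.82×2.5/0.14 = 33.50
Contaminant velocity v_c = v/R = 0.01616/33.50 = 4.825e-4 m/d
t = L/v_c = 437/4.825e-4 = 905700 d
   = 905700/365 = 2480 yr

2480 years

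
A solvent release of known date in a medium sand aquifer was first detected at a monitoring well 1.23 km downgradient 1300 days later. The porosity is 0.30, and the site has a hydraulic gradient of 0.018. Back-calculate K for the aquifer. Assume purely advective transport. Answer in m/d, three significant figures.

15.8 m/d

L = 1.23 km = 1230 m
v = L / t = 1230 / 1300 = 0.9462 m/d
K = v · n / i = 0.9462 × 0.30 / 0.018 = 15.8 m/d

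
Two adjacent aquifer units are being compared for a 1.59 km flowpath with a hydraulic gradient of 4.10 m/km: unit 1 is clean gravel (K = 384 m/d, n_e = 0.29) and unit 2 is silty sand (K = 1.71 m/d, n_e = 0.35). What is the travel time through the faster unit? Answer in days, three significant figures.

293 days

Unit 1 (clean gravel): v = 384×0.0041/0.29 = 5.429 m/d, t = 1590/5.429 = 292.9 d
Unit 2 (silty sand): v = 1.71×0.0041/0.35 = 0.02003 m/d, t = 1590/0.02003 = 79380 d
Faster unit: t = 293 d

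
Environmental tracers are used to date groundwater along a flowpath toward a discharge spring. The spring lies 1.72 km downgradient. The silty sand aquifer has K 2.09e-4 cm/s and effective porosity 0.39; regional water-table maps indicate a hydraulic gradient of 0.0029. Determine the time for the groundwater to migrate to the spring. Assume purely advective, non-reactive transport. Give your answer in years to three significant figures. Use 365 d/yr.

3510 years

K = 2.09e-4 cm/s × 864 = 0.1806 m/d
q = Ki = 0.1806 × 0.0029 = 5.237e-4 m/d
Average linear velocity = 5.237e-4 / 0.39 = 0.001343 m/d
L = 1.72 km = 1720 m
t = L / v = 1720 / 0.001343 = 1.281e6 d
   = 1.281e6 / 365 = 3510 yr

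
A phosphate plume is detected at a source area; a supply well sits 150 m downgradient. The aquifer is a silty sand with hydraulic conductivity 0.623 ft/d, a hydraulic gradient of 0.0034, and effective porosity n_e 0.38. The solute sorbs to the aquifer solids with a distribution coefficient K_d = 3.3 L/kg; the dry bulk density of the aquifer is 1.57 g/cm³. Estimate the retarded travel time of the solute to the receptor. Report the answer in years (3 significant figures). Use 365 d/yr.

K = 0.623 ft/d × 0.3048 = 0.1899 m/d
Darcy flux q = K·i = 0.1899 × 0.0034 = 6.456e-4 m/d
v_s = q/n_e = 6.456e-4/0.38 = 0.001699 m/d
Retardation R = 1 + ρ_b·K_d/n = 1 + 1.57×3.3/0.38 = 14.63
Contaminant velocity v_c = v/R = 0.001699/14.63 = 1.161e-4 m/d
t = L/v_c = 150/1.161e-4 = 1.292e6 d
   = 1.292e6/365 = 3540 yr

3540 years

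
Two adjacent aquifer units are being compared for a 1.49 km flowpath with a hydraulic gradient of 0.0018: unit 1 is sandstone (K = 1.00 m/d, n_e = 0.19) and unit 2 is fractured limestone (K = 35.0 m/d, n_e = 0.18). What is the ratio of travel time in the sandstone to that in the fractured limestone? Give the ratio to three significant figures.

36.9

Unit 1 (sandstone): v = 1.00×0.0018/0.19 = 0.009474 m/d, t = 1490/0.009474 = 157300 d
Unit 2 (fractured limestone): v = 35.0×0.0018/0.18 = 0.3500 m/d, t = 1490/0.3500 = 4257 d
t(sandstone) / t(fractured limestone) = 157300/4257 = 36.9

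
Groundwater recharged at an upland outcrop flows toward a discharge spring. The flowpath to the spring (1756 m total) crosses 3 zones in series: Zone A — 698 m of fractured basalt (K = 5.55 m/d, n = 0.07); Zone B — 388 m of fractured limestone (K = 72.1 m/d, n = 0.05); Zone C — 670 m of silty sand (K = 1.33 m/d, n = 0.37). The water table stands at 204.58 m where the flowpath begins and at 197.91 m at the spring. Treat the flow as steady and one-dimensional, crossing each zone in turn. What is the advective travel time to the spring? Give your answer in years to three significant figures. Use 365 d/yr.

Total head drop ΔH = 204.58 − 197.91 = 6.67 m
Steady 1-D flow in series ⇒ the Darcy flux q is identical in every zone and the zone head losses add (resistances L/K in series).
Σ(L/K) = 698/5.55 + 388/72.1 + 670/1.33 = 125.8 + 5.381 + 503.8 = 634.9 d
q = ΔH / Σ(L/K) = 6.67 / 634.9 = 0.01051 m/d (same in every zone)
Zone A: v = q/n = 0.01051/0.07 = 0.1501 m/d → t_A = 698/0.1501 = 4651 d
Zone B: v = q/n = 0.01051/0.05 = 0.2101 m/d → t_B = 388/0.2101 = 1847 d
Zone C: v = q/n = 0.01051/0.37 = 0.02839 m/d → t_C = 670/0.02839 = 23600 d
Total t = 4651 + 1847 + 23600 = 30090 d
   = 30090 / 365 = 82.5 yr

82.5 years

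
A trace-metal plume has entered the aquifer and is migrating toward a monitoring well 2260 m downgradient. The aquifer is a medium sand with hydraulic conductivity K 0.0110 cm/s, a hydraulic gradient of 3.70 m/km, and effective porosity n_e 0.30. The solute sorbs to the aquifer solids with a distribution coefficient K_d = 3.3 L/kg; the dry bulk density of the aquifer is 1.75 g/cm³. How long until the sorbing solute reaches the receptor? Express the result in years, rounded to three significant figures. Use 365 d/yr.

K = 0.0110 cm/s × 864 = 9.504 m/d
Darcy flux q = K·i = 9.504 × 0.0037 = 0.03516 m/d
Average linear velocity = 0.03516 / 0.30 = 0.1172 m/d
Retardation R = 1 + ρ_b·K_d/n = 1 + 1.75×3.3/0.30 = 20.25
Contaminant velocity v_c = v/R = 0.1172/20.25 = 0.005788 m/d
t = L/v_c = 2260/0.005788 = 390400 d
   = 390400/365 = 1070 yr

1070 years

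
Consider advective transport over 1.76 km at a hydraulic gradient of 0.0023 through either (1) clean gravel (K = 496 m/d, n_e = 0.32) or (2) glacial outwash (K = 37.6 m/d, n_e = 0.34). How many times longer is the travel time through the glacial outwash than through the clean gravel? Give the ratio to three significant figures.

Unit 1 (clean gravel): v = 496×0.0023/0.32 = 3.565 m/d, t = 1760/3.565 = 493.7 d
Unit 2 (glacial outwash): v = 37.6×0.0023/0.34 = 0.2544 m/d, t = 1760/0.2544 = 6920 d
t(glacial outwash) / t(clean gravel) = 6920/493.7 = 14.0

14.0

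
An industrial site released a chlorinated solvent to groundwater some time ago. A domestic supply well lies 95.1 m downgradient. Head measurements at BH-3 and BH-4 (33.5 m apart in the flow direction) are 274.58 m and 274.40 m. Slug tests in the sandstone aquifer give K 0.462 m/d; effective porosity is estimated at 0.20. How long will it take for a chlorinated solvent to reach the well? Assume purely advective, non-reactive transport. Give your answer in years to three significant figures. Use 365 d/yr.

Hydraulic gradient i = (274.58 − 274.40) / 33.5 = 0.18 / 33.5 = 0.005373
q = Ki = 0.462 × 0.005373 = 0.002482 m/d
Seepage velocity v = q / n = 0.002482 / 0.20 = 0.01241 m/d
t = L / v = 95.1 / 0.01241 = 7662 d
   = 7662 / 365 = 21.0 yr

21.0 years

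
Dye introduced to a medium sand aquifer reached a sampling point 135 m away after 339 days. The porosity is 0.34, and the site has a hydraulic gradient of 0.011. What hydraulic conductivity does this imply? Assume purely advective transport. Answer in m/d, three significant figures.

v = L / t = 135 / 339 = 0.3982 m/d
K = v · n / i = 0.3982 × 0.34 / 0.011 = 12.3 m/d

12.3 m/d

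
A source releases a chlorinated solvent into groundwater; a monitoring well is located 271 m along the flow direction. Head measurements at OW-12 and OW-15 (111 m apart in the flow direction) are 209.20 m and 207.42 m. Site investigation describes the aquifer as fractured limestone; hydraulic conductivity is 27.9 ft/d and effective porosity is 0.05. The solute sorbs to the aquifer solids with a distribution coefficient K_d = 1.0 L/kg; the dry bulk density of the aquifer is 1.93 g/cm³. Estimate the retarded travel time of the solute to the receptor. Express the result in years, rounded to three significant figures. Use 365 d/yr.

Hydraulic gradient i = (209.20 − 207.42) / 111 = 1.78 / 111 = 0.01604
K = 27.9 ft/d × 0.3048 = 8.504 m/d
q = Ki = 8.504 × 0.01604 = 0.1364 m/d
Average linear velocity = 0.1364 / 0.05 = 2.727 m/d
Retardation R = 1 + ρ_b·K_d/n = 1 + 1.93×1.0/0.05 = 39.60
Contaminant velocity v_c = v/R = 2.727/39.60 = 0.06887 m/d
t = L/v_c = 271/0.06887 = 3935 d
   = 3935/365 = 10.8 yr

10.8 years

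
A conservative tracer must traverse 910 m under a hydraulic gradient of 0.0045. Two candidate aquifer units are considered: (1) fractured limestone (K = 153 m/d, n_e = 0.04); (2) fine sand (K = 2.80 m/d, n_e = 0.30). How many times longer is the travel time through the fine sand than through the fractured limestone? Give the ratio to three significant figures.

Unit 1 (fractured limestone): v = 153×0.0045/0.04 = 17.21 m/d, t = 910/17.21 = 52.87 d
Unit 2 (fine sand): v = 2.80×0.0045/0.30 = 0.04200 m/d, t = 910/0.04200 = 21670 d
t(fine sand) / t(fractured limestone) = 21670/52.87 = 410

410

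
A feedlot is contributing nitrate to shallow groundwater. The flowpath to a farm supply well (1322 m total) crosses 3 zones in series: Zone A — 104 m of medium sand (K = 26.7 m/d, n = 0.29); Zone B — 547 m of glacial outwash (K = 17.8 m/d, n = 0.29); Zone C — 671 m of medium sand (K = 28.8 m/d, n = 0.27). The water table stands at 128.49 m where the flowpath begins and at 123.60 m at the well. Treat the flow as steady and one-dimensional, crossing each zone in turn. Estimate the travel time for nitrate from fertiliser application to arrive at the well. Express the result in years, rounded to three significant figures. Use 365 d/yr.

Total head drop ΔH = 128.49 − 123.60 = 4.89 m
Continuity: the same q passes through each zone, so ΔH = q·Σ(L_j/K_j) — the zones act as resistances in series.
Σ(L/K) = 104/26.7 + 547/17.8 + 671/28.8 = 3.895 + 30.73 + 23.30 = 57.92 d
q = ΔH / Σ(L/K) = 4.89 / 57.92 = 0.08442 m/d (same in every zone)
Zone A: v = q/n = 0.08442/0.29 = 0.2911 m/d → t_A = 104/0.2911 = 357.3 d
Zone B: v = q/n = 0.08442/0.29 = 0.2911 m/d → t_B = 547/0.2911 = 1879 d
Zone C: v = q/n = 0.08442/0.27 = 0.3127 m/d → t_C = 671/0.3127 = 2146 d
Total t = 357.3 + 1879 + 2146 = 4382 d
   = 4382 / 365 = 12.0 yr

12.0 years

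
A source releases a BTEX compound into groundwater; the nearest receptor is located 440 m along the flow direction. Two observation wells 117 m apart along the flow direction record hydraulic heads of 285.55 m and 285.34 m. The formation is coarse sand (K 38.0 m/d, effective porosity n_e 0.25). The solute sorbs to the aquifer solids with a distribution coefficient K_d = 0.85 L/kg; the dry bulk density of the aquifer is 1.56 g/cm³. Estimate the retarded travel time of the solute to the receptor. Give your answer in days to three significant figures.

10200 days

Hydraulic gradient i = (285.55 − 285.34) / 117 = 0.21 / 117 = 0.001795
q = Ki = 38.0 × 0.001795 = 0.06821 m/d
v = Ki/n = 38.0·0.001795/0.25 = 0.2728 m/d
Retardation R = 1 + ρ_b·K_d/n = 1 + 1.56×0.85/0.25 = 6.304
Contaminant velocity v_c = v/R = 0.2728/6.304 = 0.04328 m/d
t = L/v_c = 440/0.04328 = 10170 d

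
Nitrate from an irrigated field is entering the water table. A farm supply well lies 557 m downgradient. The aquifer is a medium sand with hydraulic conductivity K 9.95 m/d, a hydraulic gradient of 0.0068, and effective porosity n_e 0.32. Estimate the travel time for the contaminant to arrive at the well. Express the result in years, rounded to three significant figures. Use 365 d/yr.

7.22 years

q = Ki = 9.95 × 0.0068 = 0.06766 m/d
Average linear velocity = 0.06766 / 0.32 = 0.2114 m/d
t = L / v = 557 / 0.2114 = 2634 d
   = 2634 / 365 = 7.22 yr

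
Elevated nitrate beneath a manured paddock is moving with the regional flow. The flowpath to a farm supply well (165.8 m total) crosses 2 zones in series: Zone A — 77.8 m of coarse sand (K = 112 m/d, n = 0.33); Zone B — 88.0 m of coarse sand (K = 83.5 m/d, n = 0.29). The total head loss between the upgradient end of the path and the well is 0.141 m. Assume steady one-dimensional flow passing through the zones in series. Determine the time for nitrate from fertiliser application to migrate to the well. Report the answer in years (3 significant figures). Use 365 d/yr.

Steady 1-D flow in series ⇒ the Darcy flux q is identical in every zone and the zone head losses add (resistances L/K in series).
Σ(L/K) = 77.8/112 + 88.0/83.5 = 0.6946 + 1.054 = 1.749 d
q = ΔH / Σ(L/K) = 0.141 / 1.749 = 0.08064 m/d (same in every zone)
Zone A: v = q/n = 0.08064/0.33 = 0.2444 m/d → t_A = 77.8/0.2444 = 318.4 d
Zone B: v = q/n = 0.08064/0.29 = 0.2781 m/d → t_B = 88.0/0.2781 = 316.5 d
Total t = 318.4 + 316.5 = 634.9 d
   = 634.9 / 365 = 1.74 yr

1.74 years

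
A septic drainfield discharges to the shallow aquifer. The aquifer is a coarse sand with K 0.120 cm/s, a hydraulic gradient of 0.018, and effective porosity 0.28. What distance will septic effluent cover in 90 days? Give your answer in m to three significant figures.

K = 0.120 cm/s × 864 = 103.7 m/d
Specific discharge q = 103.7 × 0.018 = 1.866 m/d
Seepage velocity v = q / n = 1.866 / 0.28 = 6.665 m/d
L = v × T = 6.665 × 90 = 599.9 m

600 m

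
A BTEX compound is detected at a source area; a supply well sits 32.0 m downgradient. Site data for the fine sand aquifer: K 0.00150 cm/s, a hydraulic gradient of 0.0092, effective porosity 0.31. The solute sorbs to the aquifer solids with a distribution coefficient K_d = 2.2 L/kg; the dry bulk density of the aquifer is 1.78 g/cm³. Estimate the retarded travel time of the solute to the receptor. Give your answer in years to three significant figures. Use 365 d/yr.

K = 0.00150 cm/s × 864 = 1.296 m/d
Darcy flux q = K·i = 1.296 × 0.0092 = 0.01192 m/d
Seepage velocity v = q / n = 0.01192 / 0.31 = 0.03846 m/d
Retardation R = 1 + ρ_b·K_d/n = 1 + 1.78×2.2/0.31 = 13.63
Contaminant velocity v_c = v/R = 0.03846/13.63 = 0.002821 m/d
t = L/v_c = 32.0/0.002821 = 11340 d
   = 11340/365 = 31.1 yr

31.1 years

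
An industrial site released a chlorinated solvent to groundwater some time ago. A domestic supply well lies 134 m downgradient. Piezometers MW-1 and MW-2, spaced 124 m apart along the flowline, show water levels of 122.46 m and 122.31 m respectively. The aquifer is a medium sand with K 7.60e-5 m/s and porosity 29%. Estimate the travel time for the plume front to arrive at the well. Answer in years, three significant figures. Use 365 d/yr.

13.4 years

Hydraulic gradient i = (122.46 − 122.31) / 124 = 0.15 / 124 = 0.001210
K = 7.60e-5 m/s × 86400 s/d = 6.566 m/d
Specific discharge q = 6.566 × 0.001210 = 0.007943 m/d
v_s = q/n_e = 0.007943/0.29 = 0.02739 m/d
t = L / v = 134 / 0.02739 = 4892 d
   = 4892 / 365 = 13.4 yr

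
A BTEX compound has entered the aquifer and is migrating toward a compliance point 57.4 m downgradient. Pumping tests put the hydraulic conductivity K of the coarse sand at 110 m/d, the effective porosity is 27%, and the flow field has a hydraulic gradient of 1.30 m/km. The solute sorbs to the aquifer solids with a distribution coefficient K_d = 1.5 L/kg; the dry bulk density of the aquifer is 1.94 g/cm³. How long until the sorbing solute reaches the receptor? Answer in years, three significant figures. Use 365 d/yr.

3.50 years

Darcy flux q = K·i = 110 × 0.0013 = 0.1430 m/d
v_s = q/n_e = 0.1430/0.27 = 0.5296 m/d
Retardation R = 1 + ρ_b·K_d/n = 1 + 1.94×1.5/0.27 = 11.78
Contaminant velocity v_c = v/R = 0.5296/11.78 = 0.04497 m/d
t = L/v_c = 57.4/0.04497 = 1276 d
   = 1276/365 = 3.50 yr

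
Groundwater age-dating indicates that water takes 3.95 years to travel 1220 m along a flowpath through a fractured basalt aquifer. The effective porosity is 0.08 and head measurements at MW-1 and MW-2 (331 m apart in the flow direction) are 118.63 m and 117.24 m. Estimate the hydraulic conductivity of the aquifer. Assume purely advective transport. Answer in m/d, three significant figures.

16.1 m/d

Hydraulic gradient i = (118.63 − 117.24) / 331 = 1.39 / 331 = 0.004199
t = 3.95 years = 1442 d
v = L / t = 1220 / 1442 = 0.8462 m/d
K = v · n / i = 0.8462 × 0.08 / 0.004199 = 16.1 m/d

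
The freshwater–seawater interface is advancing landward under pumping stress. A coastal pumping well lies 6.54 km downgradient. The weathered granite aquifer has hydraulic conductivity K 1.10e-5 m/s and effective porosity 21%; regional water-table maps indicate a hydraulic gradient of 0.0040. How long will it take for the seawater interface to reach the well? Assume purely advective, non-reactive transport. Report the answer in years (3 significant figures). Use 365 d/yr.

K = 1.10e-5 m/s × 86400 s/d = 0.9504 m/d
Darcy flux q = K·i = 0.9504 × 0.0040 = 0.003802 m/d
Average linear velocity = 0.003802 / 0.21 = 0.01810 m/d
L = 6.54 km = 6540 m
t = L / v = 6540 / 0.01810 = 361300 d
   = 361300 / 365 = 990 yr

990 years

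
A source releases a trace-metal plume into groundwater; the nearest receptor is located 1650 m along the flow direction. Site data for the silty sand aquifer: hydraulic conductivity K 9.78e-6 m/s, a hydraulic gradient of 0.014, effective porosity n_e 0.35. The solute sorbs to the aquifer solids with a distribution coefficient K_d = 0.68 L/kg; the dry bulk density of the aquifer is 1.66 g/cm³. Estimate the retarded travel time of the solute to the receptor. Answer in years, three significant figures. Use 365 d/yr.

K = 9.78e-6 m/s × 86400 s/d = 0.8450 m/d
Specific discharge q = 0.8450 × 0.014 = 0.01183 m/d
Seepage velocity v = q / n = 0.01183 / 0.35 = 0.03380 m/d
Retardation R = 1 + ρ_b·K_d/n = 1 + 1.66×0.68/0.35 = 4.225
Contaminant velocity v_c = v/R = 0.03380/4.225 = 0.008000 m/d
t = L/v_c = 1650/0.008000 = 206300 d
   = 206300/365 = 565 yr

565 years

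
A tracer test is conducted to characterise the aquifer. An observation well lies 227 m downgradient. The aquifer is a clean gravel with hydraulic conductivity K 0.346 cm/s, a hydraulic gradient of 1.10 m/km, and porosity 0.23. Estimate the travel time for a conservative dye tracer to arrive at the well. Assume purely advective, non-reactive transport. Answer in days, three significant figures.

159 days

K = 0.346 cm/s × 864 = 298.9 m/d
Darcy flux q = K·i = 298.9 × 0.0011 = 0.3288 m/d
v_s = q/n_e = 0.3288/0.23 = 1.430 m/d
t = L / v = 227 / 1.430 = 158.8 d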